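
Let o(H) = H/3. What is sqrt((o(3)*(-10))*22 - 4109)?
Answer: 3*I*sqrt(481) ≈ 65.795*I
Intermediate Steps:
o(H) = H/3 (o(H) = H*(1/3) = H/3)
sqrt((o(3)*(-10))*22 - 4109) = sqrt((((1/3)*3)*(-10))*22 - 4109) = sqrt((1*(-10))*22 - 4109) = sqrt(-10*22 - 4109) = sqrt(-220 - 4109) = sqrt(-4329) = 3*I*sqrt(481)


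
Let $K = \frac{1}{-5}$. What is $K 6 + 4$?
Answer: $\frac{14}{5} \approx 2.8$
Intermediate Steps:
$K = - \frac{1}{5} \approx -0.2$
$K 6 + 4 = \left(- \frac{1}{5}\right) 6 + 4 = - \frac{6}{5} + 4 = \frac{14}{5}$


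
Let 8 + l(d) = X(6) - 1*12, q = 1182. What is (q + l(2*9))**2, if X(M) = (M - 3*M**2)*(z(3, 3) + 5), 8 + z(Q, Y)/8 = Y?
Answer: 22391824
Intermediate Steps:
z(Q, Y) = -64 + 8*Y
X(M) = -35*M + 105*M**2 (X(M) = (M - 3*M**2)*((-64 + 8*3) + 5) = (M - 3*M**2)*((-64 + 24) + 5) = (M - 3*M**2)*(-40 + 5) = (M - 3*M**2)*(-35) = -35*M + 105*M**2)
l(d) = 3550 (l(d) = -8 + (35*6*(-1 + 3*6) - 1*12) = -8 + (35*6*(-1 + 18) - 12) = -8 + (35*6*17 - 12) = -8 + (3570 - 12) = -8 + 3558 = 3550)
(q + l(2*9))**2 = (1182 + 3550)**2 = 4732**2 = 22391824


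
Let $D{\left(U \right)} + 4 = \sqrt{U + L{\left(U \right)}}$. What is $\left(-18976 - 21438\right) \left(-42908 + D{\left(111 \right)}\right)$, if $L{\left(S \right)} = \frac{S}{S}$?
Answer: $1734245568 - 161656 \sqrt{7} \approx 1.7338 \cdot 10^{9}$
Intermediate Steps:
$L{\left(S \right)} = 1$
$D{\left(U \right)} = -4 + \sqrt{1 + U}$ ($D{\left(U \right)} = -4 + \sqrt{U + 1} = -4 + \sqrt{1 + U}$)
$\left(-18976 - 21438\right) \left(-42908 + D{\left(111 \right)}\right) = \left(-18976 - 21438\right) \left(-42908 - \left(4 - \sqrt{1 + 111}\right)\right) = - 40414 \left(-42908 - \left(4 - \sqrt{112}\right)\right) = - 40414 \left(-42908 - \left(4 - 4 \sqrt{7}\right)\right) = - 40414 \left(-42912 + 4 \sqrt{7}\right) = 1734245568 - 161656 \sqrt{7}$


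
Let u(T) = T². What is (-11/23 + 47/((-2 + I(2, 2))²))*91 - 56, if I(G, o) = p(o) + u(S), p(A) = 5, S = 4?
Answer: -727958/8303 ≈ -87.674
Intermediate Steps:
I(G, o) = 21 (I(G, o) = 5 + 4² = 5 + 16 = 21)
(-11/23 + 47/((-2 + I(2, 2))²))*91 - 56 = (-11/23 + 47/((-2 + 21)²))*91 - 56 = (-11*1/23 + 47/(19²))*91 - 56 = (-11/23 + 47/361)*91 - 56 = -2890/8303*91 - 56 = -262990/8303 - 56 = -727958/8303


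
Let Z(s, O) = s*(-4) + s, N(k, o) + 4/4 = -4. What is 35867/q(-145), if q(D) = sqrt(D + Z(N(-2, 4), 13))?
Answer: -2759*I*sqrt(130)/10 ≈ -3145.7*I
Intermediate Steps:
N(k, o) = -5 (N(k, o) = -1 - 4 = -5)
Z(s, O) = -3*s (Z(s, O) = -4*s + s = -3*s)
q(D) = sqrt(15 + D) (q(D) = sqrt(D - 3*(-5)) = sqrt(D + 15) = sqrt(15 + D))
35867/q(-145) = 35867/(sqrt(15 - 145)) = 35867/(sqrt(-130)) = 35867/((I*sqrt(130))) = 35867*(-I*sqrt(130)/130) = -2759*I*sqrt(130)/10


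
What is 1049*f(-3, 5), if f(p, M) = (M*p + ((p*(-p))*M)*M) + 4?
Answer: -247564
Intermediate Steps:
f(p, M) = 4 + M*p - M**2*p**2 (f(p, M) = (M*p + ((-p**2)*M)*M) + 4 = (M*p + (-M*p**2)*M) + 4 = (M*p - M**2*p**2) + 4 = 4 + M*p - M**2*p**2)
1049*f(-3, 5) = 1049*(4 + 5*(-3) - 1*5**2*(-3)**2) = 1049*(4 - 15 - 1*25*9) = 1049*(4 - 15 - 225) = 1049*(-236) = -247564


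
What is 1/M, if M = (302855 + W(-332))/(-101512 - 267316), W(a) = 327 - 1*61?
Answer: -368828/303121 ≈ -1.2168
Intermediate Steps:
W(a) = 266 (W(a) = 327 - 61 = 266)
M = -303121/368828 (M = (302855 + 266)/(-101512 - 267316) = 303121/(-368828) = 303121*(-1/368828) = -303121/368828 ≈ -0.82185)
1/M = 1/(-303121/368828) = -368828/303121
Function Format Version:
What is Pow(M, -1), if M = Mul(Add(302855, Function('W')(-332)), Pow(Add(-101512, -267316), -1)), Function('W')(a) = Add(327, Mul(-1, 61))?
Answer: Rational(-368828, 303121) ≈ -1.2168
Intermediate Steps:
Function('W')(a) = 266 (Function('W')(a) = Add(327, -61) = 266)
M = Rational(-303121, 368828) (M = Mul(Add(302855, 266), Pow(Add(-101512, -267316), -1)) = Mul(303121, Pow(-368828, -1)) = Mul(303121, Rational(-1, 368828)) = Rational(-303121, 368828) ≈ -0.82185)
Pow(M, -1) = Pow(Rational(-303121, 368828), -1) = Rational(-368828, 303121)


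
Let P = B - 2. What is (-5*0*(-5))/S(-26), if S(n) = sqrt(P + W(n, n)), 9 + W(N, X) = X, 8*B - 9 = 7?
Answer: 0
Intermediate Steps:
B = 2 (B = 9/8 + (1/8)*7 = 9/8 + 7/8 = 2)
W(N, X) = -9 + X
P = 0 (P = 2 - 2 = 0)
S(n) = sqrt(-9 + n) (S(n) = sqrt(0 + (-9 + n)) = sqrt(-9 + n))
(-5*0*(-5))/S(-26) = (-5*0*(-5))/(sqrt(-9 - 26)) = (0*(-5))/(sqrt(-35)) = 0/((I*sqrt(35))) = 0*(-I*sqrt(35)/35) = 0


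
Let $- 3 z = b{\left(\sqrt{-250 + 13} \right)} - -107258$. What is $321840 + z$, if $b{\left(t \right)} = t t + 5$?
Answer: $\frac{858494}{3} \approx 2.8616 \cdot 10^{5}$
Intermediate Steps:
$b{\left(t \right)} = 5 + t^{2}$ ($b{\left(t \right)} = t^{2} + 5 = 5 + t^{2}$)
$z = - \frac{107026}{3}$ ($z = - \frac{\left(5 + \left(\sqrt{-250 + 13}\right)^{2}\right) - -107258}{3} = - \frac{\left(5 + \left(\sqrt{-237}\right)^{2}\right) + 107258}{3} = - \frac{\left(5 + \left(i \sqrt{237}\right)^{2}\right) + 107258}{3} = - \frac{\left(5 - 237\right) + 107258}{3} = - \frac{-232 + 107258}{3} = \left(- \frac{1}{3}\right) 107026 = - \frac{107026}{3} \approx -35675.0$)
$321840 + z = 321840 - \frac{107026}{3} = \frac{858494}{3}$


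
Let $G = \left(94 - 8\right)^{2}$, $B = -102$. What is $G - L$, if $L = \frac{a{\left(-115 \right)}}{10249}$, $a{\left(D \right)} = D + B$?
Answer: $\frac{75801821}{10249} \approx 7396.0$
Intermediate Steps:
$G = 7396$ ($G = 86^{2} = 7396$)
$a{\left(D \right)} = -102 + D$ ($a{\left(D \right)} = D - 102 = -102 + D$)
$L = - \frac{217}{10249}$ ($L = \frac{-102 - 115}{10249} = \left(-217\right) \frac{1}{10249} = - \frac{217}{10249} \approx -0.021173$)
$G - L = 7396 - - \frac{217}{10249} = 7396 + \frac{217}{10249} = \frac{75801821}{10249}$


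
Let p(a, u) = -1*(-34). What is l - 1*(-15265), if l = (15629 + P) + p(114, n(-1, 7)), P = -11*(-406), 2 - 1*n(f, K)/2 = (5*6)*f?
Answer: 35394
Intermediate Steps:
n(f, K) = 4 - 60*f (n(f, K) = 4 - 2*5*6*f = 4 - 60*f)
P = 4466
p(a, u) = 34
l = 20129 (l = (15629 + 4466) + 34 = 20095 + 34 = 20129)
l - 1*(-15265) = 20129 - 1*(-15265) = 20129 + 15265 = 35394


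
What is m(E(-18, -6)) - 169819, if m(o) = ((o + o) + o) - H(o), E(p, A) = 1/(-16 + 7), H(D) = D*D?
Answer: -13755367/81 ≈ -1.6982e+5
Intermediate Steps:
H(D) = D**2
E(p, A) = -1/9 (E(p, A) = 1/(-9) = -1/9)
m(o) = -o**2 + 3*o (m(o) = ((o + o) + o) - o**2 = (2*o + o) - o**2 = 3*o - o**2 = -o**2 + 3*o)
m(E(-18, -6)) - 169819 = -(3 - 1*(-1/9))/9 - 169819 = -(3 + 1/9)/9 - 169819 = -1/9*28/9 - 169819 = -28/81 - 169819 = -13755367/81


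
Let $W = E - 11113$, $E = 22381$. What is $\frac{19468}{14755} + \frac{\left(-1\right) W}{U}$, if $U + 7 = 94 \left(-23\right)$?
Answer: $\frac{23165048}{3555955} \approx 6.5144$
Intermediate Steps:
$W = 11268$ ($W = 22381 - 11113 = 11268$)
$U = -2169$ ($U = -7 + 94 \left(-23\right) = -7 - 2162 = -2169$)
$\frac{19468}{14755} + \frac{\left(-1\right) W}{U} = \frac{19468}{14755} + \frac{\left(-1\right) 11268}{-2169} = 19468 \cdot \frac{1}{14755} - - \frac{1252}{241} = \frac{19468}{14755} + \frac{1252}{241} = \frac{23165048}{3555955}$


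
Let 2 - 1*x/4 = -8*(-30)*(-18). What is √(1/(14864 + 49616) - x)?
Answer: I*√4492362863170/16120 ≈ 131.48*I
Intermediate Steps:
x = 17288 (x = 8 - 4*(-8*(-30))*(-18) = 8 - 960*(-18) = 8 - 4*(-4320) = 8 + 17280 = 17288)
√(1/(14864 + 49616) - x) = √(1/(14864 + 49616) - 1*17288) = √(1/64480 - 17288) = √(-1114730239/64480) = I*√4492362863170/16120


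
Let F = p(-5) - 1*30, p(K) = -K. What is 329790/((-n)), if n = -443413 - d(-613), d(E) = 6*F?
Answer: 329790/443263 ≈ 0.74401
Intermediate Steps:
F = -25 (F = -1*(-5) - 1*30 = 5 - 30 = -25)
d(E) = -150 (d(E) = 6*(-25) = -150)
n = -443263 (n = -443413 - 1*(-150) = -443413 + 150 = -443263)
329790/((-n)) = 329790/((-1*(-443263))) = 329790/443263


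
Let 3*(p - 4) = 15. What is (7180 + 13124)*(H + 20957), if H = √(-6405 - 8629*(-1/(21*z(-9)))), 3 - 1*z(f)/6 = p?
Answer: 425510928 + 1128*I*√101866989/7 ≈ 4.2551e+8 + 1.6264e+6*I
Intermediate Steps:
p = 9 (p = 4 + (⅓)*15 = 4 + 5 = 9)
z(f) = -36 (z(f) = 18 - 6*9 = 18 - 54 = -36)
H = I*√101866989/126 (H = √(-6405 - 8629/((-36*(-21)))) = √(-6405 - 8629/756) = √(-4850809/756) = I*√101866989/126 ≈ 80.103*I)
(7180 + 13124)*(H + 20957) = (7180 + 13124)*(I*√101866989/126 + 20957) = 20304*(20957 + I*√101866989/126) = 425510928 + 1128*I*√101866989/7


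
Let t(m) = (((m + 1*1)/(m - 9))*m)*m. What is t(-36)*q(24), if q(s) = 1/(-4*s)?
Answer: -21/2 ≈ -10.500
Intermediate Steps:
t(m) = m²*(1 + m)/(-9 + m) (t(m) = (((m + 1)/(-9 + m))*m)*m = (((1 + m)/(-9 + m))*m)*m = (m*(1 + m)/(-9 + m))*m = m²*(1 + m)/(-9 + m))
q(s) = -1/(4*s)
t(-36)*q(24) = ((-36)²*(1 - 36)/(-9 - 36))*(-¼/24) = (1296*(-35)/(-45))*(-¼*1/24) = (1296*(-1/45)*(-35))*(-1/96) = 1008*(-1/96) = -21/2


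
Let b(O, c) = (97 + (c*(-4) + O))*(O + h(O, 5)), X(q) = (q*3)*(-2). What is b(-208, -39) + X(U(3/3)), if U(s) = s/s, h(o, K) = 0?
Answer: -9366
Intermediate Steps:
U(s) = 1
X(q) = -6*q (X(q) = (3*q)*(-2) = -6*q)
b(O, c) = O*(97 + O - 4*c) (b(O, c) = (97 + (c*(-4) + O))*(O + 0) = (97 + (-4*c + O))*O = (97 + (O - 4*c))*O = (97 + O - 4*c)*O = O*(97 + O - 4*c))
b(-208, -39) + X(U(3/3)) = -208*(97 - 208 - 4*(-39)) - 6*1 = -208*(97 - 208 + 156) - 6 = -208*45 - 6 = -9360 - 6 = -9366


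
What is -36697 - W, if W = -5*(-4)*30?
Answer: -37297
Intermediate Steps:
W = 600 (W = 20*30 = 600)
-36697 - W = -36697 - 1*600 = -36697 - 600 = -37297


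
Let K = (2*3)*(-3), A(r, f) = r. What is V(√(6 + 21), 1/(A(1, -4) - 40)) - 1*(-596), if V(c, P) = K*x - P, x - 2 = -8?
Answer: 27457/39 ≈ 704.03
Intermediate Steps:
x = -6 (x = 2 - 8 = -6)
K = -18 (K = 6*(-3) = -18)
V(c, P) = 108 - P (V(c, P) = -18*(-6) - P = 108 - P)
V(√(6 + 21), 1/(A(1, -4) - 40)) - 1*(-596) = (108 - 1/(1 - 40)) - 1*(-596) = (108 - 1/(-39)) + 596 = (108 - 1*(-1/39)) + 596 = (108 + 1/39) + 596 = 4213/39 + 596 = 27457/39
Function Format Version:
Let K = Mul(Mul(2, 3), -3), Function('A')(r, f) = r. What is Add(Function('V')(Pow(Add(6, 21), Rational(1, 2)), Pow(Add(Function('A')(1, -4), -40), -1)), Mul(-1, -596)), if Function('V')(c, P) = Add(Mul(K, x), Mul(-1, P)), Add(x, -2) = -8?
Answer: Rational(27457, 39) ≈ 704.03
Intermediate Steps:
x = -6 (x = Add(2, -8) = -6)
K = -18 (K = Mul(6, -3) = -18)
Function('V')(c, P) = Add(108, Mul(-1, P)) (Function('V')(c, P) = Add(Mul(-18, -6), Mul(-1, P)) = Add(108, Mul(-1, P)))
Add(Function('V')(Pow(Add(6, 21), Rational(1, 2)), Pow(Add(Function('A')(1, -4), -40), -1)), Mul(-1, -596)) = Add(Add(108, Mul(-1, Pow(Add(1, -40), -1))), Mul(-1, -596)) = Add(Add(108, Mul(-1, Pow(-39, -1))), 596) = Add(Add(108, Mul(-1, Rational(-1, 39))), 596) = Add(Add(108, Rational(1, 39)), 596) = Add(Rational(4213, 39), 596) = Rational(27457, 39)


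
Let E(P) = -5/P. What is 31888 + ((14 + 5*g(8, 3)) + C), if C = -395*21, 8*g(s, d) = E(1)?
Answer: 188831/8 ≈ 23604.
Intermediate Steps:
g(s, d) = -5/8 (g(s, d) = (-5/1)/8 = (-5*1)/8 = (1/8)*(-5) = -5/8)
C = -8295
31888 + ((14 + 5*g(8, 3)) + C) = 31888 + ((14 + 5*(-5/8)) - 8295) = 31888 + ((14 - 25/8) - 8295) = 31888 + (87/8 - 8295) = 31888 - 66273/8 = 188831/8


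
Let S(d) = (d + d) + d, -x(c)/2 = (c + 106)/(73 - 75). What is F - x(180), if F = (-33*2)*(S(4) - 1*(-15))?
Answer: -2068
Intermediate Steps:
x(c) = 106 + c (x(c) = -2*(c + 106)/(73 - 75) = -2*(106 + c)/(-2) = -2*(106 + c)*(-1)/2 = -2*(-53 - c/2) = 106 + c)
S(d) = 3*d (S(d) = 2*d + d = 3*d)
F = -1782 (F = (-33*2)*(3*4 - 1*(-15)) = -66*(12 + 15) = -66*27 = -1782)
F - x(180) = -1782 - (106 + 180) = -1782 - 1*286 = -1782 - 286 = -2068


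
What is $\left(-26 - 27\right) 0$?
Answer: $0$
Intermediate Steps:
$\left(-26 - 27\right) 0 = \left(-53\right) 0 = 0$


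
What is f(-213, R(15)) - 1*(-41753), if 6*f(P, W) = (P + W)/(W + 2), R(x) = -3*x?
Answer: 41754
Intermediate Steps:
f(P, W) = (P + W)/(6*(2 + W)) (f(P, W) = ((P + W)/(W + 2))/6 = ((P + W)/(2 + W))/6 = (P + W)/(6*(2 + W)))
f(-213, R(15)) - 1*(-41753) = (-213 - 3*15)/(6*(2 - 3*15)) - 1*(-41753) = (-213 - 45)/(6*(2 - 45)) + 41753 = (⅙)*(-258)/(-43) + 41753 = (⅙)*(-1/43)*(-258) + 41753 = 1 + 41753 = 41754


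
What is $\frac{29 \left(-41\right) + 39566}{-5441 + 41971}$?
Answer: $\frac{38377}{36530} \approx 1.0506$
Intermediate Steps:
$\frac{29 \left(-41\right) + 39566}{-5441 + 41971} = \frac{-1189 + 39566}{36530} = 38377 \cdot \frac{1}{36530} = \frac{38377}{36530}$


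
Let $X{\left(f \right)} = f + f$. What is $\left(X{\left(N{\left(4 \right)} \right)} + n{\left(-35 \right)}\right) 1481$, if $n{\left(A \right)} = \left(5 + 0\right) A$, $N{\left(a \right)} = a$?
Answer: $-247327$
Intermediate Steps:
$n{\left(A \right)} = 5 A$
$X{\left(f \right)} = 2 f$
$\left(X{\left(N{\left(4 \right)} \right)} + n{\left(-35 \right)}\right) 1481 = \left(2 \cdot 4 + 5 \left(-35\right)\right) 1481 = \left(8 - 175\right) 1481 = \left(-167\right) 1481 = -247327$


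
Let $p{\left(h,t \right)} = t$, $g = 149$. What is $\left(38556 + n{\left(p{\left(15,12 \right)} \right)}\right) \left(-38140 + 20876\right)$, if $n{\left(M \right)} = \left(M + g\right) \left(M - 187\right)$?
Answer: $-179217584$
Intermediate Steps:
$n{\left(M \right)} = \left(-187 + M\right) \left(149 + M\right)$ ($n{\left(M \right)} = \left(M + 149\right) \left(M - 187\right) = \left(149 + M\right) \left(-187 + M\right) = \left(-187 + M\right) \left(149 + M\right)$)
$\left(38556 + n{\left(p{\left(15,12 \right)} \right)}\right) \left(-38140 + 20876\right) = \left(38556 - \left(28319 - 144\right)\right) \left(-38140 + 20876\right) = \left(38556 - 28175\right) \left(-17264\right) = 10381 \left(-17264\right) = -179217584$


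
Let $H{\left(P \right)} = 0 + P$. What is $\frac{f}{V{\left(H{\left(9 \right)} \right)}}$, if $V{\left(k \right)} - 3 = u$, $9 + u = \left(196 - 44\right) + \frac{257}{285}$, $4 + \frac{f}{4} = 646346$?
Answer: $\frac{736829880}{41867} \approx 17599.0$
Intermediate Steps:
$H{\left(P \right)} = P$
$f = 2585368$ ($f = -16 + 4 \cdot 646346 = -16 + 2585384 = 2585368$)
$u = \frac{41012}{285}$ ($u = -9 + \left(\left(196 - 44\right) + \frac{257}{285}\right) = -9 + \left(152 + 257 \cdot \frac{1}{285}\right) = -9 + \left(152 + \frac{257}{285}\right) = -9 + \frac{43577}{285} = \frac{41012}{285} \approx 143.9$)
$V{\left(k \right)} = \frac{41867}{285}$ ($V{\left(k \right)} = 3 + \frac{41012}{285} = \frac{41867}{285}$)
$\frac{f}{V{\left(H{\left(9 \right)} \right)}} = \frac{2585368}{\frac{41867}{285}} = 2585368 \cdot \frac{285}{41867} = \frac{736829880}{41867}$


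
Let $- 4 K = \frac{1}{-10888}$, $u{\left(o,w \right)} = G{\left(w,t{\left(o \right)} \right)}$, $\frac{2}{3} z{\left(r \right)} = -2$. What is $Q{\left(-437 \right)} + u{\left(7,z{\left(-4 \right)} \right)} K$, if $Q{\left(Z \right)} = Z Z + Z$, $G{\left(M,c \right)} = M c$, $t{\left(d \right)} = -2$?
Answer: $\frac{4149024835}{21776} \approx 1.9053 \cdot 10^{5}$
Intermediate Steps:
$z{\left(r \right)} = -3$ ($z{\left(r \right)} = \frac{3}{2} \left(-2\right) = -3$)
$u{\left(o,w \right)} = - 2 w$ ($u{\left(o,w \right)} = w \left(-2\right) = - 2 w$)
$K = \frac{1}{43552}$ ($K = - \frac{1}{4 \left(-10888\right)} = \left(- \frac{1}{4}\right) \left(- \frac{1}{10888}\right) = \frac{1}{43552} \approx 2.2961 \cdot 10^{-5}$)
$Q{\left(Z \right)} = Z + Z^{2}$ ($Q{\left(Z \right)} = Z^{2} + Z = Z + Z^{2}$)
$Q{\left(-437 \right)} + u{\left(7,z{\left(-4 \right)} \right)} K = - 437 \left(1 - 437\right) + \left(-2\right) \left(-3\right) \frac{1}{43552} = \left(-437\right) \left(-436\right) + 6 \cdot \frac{1}{43552} = 190532 + \frac{3}{21776} = \frac{4149024835}{21776}$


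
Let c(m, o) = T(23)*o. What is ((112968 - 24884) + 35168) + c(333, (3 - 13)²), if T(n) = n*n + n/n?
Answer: 176252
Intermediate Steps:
T(n) = 1 + n² (T(n) = n² + 1 = 1 + n²)
c(m, o) = 530*o (c(m, o) = (1 + 23²)*o = (1 + 529)*o = 530*o)
((112968 - 24884) + 35168) + c(333, (3 - 13)²) = ((112968 - 24884) + 35168) + 530*(3 - 13)² = (88084 + 35168) + 530*(-10)² = 123252 + 530*100 = 123252 + 53000 = 176252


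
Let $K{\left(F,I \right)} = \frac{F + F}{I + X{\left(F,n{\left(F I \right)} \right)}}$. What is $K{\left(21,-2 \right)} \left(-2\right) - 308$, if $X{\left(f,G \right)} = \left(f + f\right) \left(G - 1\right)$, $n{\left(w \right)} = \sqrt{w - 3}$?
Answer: $- \frac{6260408}{20329} + \frac{2646 i \sqrt{5}}{20329} \approx -307.95 + 0.29104 i$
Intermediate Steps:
$n{\left(w \right)} = \sqrt{-3 + w}$
$X{\left(f,G \right)} = 2 f \left(-1 + G\right)$
$K{\left(F,I \right)} = \frac{2 F}{I + 2 F \left(-1 + \sqrt{-3 + F I}\right)}$ ($K{\left(F,I \right)} = \frac{F + F}{I + 2 F \left(-1 + \sqrt{-3 + F I}\right)} = \frac{2 F}{I + 2 F \left(-1 + \sqrt{-3 + F I}\right)}$)
$K{\left(21,-2 \right)} \left(-2\right) - 308 = 2 \cdot 21 \frac{1}{-2 + 2 \cdot 21 \left(-1 + \sqrt{-3 + 21 \left(-2\right)}\right)} \left(-2\right) - 308 = 2 \cdot 21 \frac{1}{-2 + 2 \cdot 21 \left(-1 + \sqrt{-3 - 42}\right)} \left(-2\right) - 308 = 2 \cdot 21 \frac{1}{-2 + 2 \cdot 21 \left(-1 + \sqrt{-45}\right)} \left(-2\right) - 308 = 2 \cdot 21 \frac{1}{-2 + 2 \cdot 21 \left(-1 + 3 i \sqrt{5}\right)} \left(-2\right) - 308 = 2 \cdot 21 \frac{1}{-2 - \left(42 - 126 i \sqrt{5}\right)} \left(-2\right) - 308 = 2 \cdot 21 \frac{1}{-44 + 126 i \sqrt{5}} \left(-2\right) - 308 = \frac{42}{-44 + 126 i \sqrt{5}} \left(-2\right) - 308 = - \frac{84}{-44 + 126 i \sqrt{5}} - 308 = -308 - \frac{84}{-44 + 126 i \sqrt{5}}$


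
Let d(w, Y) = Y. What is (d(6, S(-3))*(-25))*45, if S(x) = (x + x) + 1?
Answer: 5625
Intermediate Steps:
S(x) = 1 + 2*x (S(x) = 2*x + 1 = 1 + 2*x)
(d(6, S(-3))*(-25))*45 = ((1 + 2*(-3))*(-25))*45 = ((1 - 6)*(-25))*45 = -5*(-25)*45 = 125*45 = 5625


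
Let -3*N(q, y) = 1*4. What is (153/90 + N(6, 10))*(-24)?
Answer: -44/5 ≈ -8.8000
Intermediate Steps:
N(q, y) = -4/3
(153/90 + N(6, 10))*(-24) = (153/90 - 4/3)*(-24) = (153*(1/90) - 4/3)*(-24) = (17/10 - 4/3)*(-24) = (11/30)*(-24) = -44/5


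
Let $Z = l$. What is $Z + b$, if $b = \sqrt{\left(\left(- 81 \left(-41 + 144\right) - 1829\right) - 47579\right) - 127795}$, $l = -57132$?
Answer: $-57132 + i \sqrt{185546} \approx -57132.0 + 430.75 i$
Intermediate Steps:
$Z = -57132$
$b = i \sqrt{185546}$ ($b = \sqrt{\left(\left(\left(-81\right) 103 - 1829\right) - 47579\right) - 127795} = \sqrt{\left(\left(-8343 - 1829\right) - 47579\right) - 127795} = \sqrt{\left(-10172 - 47579\right) - 127795} = \sqrt{-57751 - 127795} = \sqrt{-185546} = i \sqrt{185546} \approx 430.75 i$)
$Z + b = -57132 + i \sqrt{185546}$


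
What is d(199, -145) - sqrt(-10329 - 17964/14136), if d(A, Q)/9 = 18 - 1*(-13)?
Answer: 279 - I*sqrt(14335151502)/1178 ≈ 279.0 - 101.64*I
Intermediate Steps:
d(A, Q) = 279 (d(A, Q) = 9*(18 - 1*(-13)) = 9*(18 + 13) = 9*31 = 279)
d(199, -145) - sqrt(-10329 - 17964/14136) = 279 - sqrt(-10329 - 17964/14136) = 279 - sqrt(-10329 - 17964*1/14136) = 279 - sqrt(-10329 - 1497/1178) = 279 - sqrt(-12169059/1178) = 279 - I*sqrt(14335151502)/1178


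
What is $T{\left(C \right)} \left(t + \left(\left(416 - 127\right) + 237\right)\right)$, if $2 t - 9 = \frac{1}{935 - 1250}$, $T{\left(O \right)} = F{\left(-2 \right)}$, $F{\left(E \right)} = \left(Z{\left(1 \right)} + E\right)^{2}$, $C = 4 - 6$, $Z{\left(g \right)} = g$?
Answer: $\frac{167107}{315} \approx 530.5$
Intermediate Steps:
$C = -2$
$F{\left(E \right)} = \left(1 + E\right)^{2}$
$T{\left(O \right)} = 1$ ($T{\left(O \right)} = \left(1 - 2\right)^{2} = \left(-1\right)^{2} = 1$)
$t = \frac{1417}{315}$ ($t = \frac{9}{2} + \frac{1}{2 \left(935 - 1250\right)} = \frac{9}{2} + \frac{1}{2 \left(-315\right)} = \frac{9}{2} + \frac{1}{2} \left(- \frac{1}{315}\right) = \frac{9}{2} - \frac{1}{630} = \frac{1417}{315} \approx 4.4984$)
$T{\left(C \right)} \left(t + \left(\left(416 - 127\right) + 237\right)\right) = 1 \left(\frac{1417}{315} + \left(\left(416 - 127\right) + 237\right)\right) = 1 \left(\frac{1417}{315} + \left(289 + 237\right)\right) = 1 \left(\frac{1417}{315} + 526\right) = 1 \cdot \frac{167107}{315} = \frac{167107}{315}$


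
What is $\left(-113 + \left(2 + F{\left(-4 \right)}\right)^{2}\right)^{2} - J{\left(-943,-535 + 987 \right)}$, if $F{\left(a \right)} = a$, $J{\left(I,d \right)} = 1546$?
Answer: $10335$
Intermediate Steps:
$\left(-113 + \left(2 + F{\left(-4 \right)}\right)^{2}\right)^{2} - J{\left(-943,-535 + 987 \right)} = \left(-113 + \left(2 - 4\right)^{2}\right)^{2} - 1546 = \left(-113 + \left(-2\right)^{2}\right)^{2} - 1546 = \left(-113 + 4\right)^{2} - 1546 = \left(-109\right)^{2} - 1546 = 11881 - 1546 = 10335$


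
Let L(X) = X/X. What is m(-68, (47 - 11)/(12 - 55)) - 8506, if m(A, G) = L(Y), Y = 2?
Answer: -8505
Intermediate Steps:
L(X) = 1
m(A, G) = 1
m(-68, (47 - 11)/(12 - 55)) - 8506 = 1 - 8506 = -8505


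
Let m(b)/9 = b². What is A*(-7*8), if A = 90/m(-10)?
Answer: -28/5 ≈ -5.6000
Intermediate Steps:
m(b) = 9*b²
A = ⅒ (A = 90/((9*(-10)²)) = 90/((9*100)) = 90/900 = 90*(1/900) = ⅒ ≈ 0.10000)
A*(-7*8) = (-7*8)/10 = (⅒)*(-56) = -28/5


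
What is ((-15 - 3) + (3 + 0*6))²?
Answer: 225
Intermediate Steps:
((-15 - 3) + (3 + 0*6))² = (-18 + (3 + 0))² = (-18 + 3)² = (-15)² = 225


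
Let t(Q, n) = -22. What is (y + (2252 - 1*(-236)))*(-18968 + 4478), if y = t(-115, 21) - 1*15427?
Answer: 187804890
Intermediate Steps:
y = -15449 (y = -22 - 1*15427 = -22 - 15427 = -15449)
(y + (2252 - 1*(-236)))*(-18968 + 4478) = (-15449 + (2252 - 1*(-236)))*(-18968 + 4478) = (-15449 + (2252 + 236))*(-14490) = (-15449 + 2488)*(-14490) = -12961*(-14490) = 187804890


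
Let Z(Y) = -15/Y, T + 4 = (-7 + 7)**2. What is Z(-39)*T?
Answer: -20/13 ≈ -1.5385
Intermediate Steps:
T = -4 (T = -4 + (-7 + 7)**2 = -4 + 0**2 = -4 + 0 = -4)
Z(-39)*T = -15/(-39)*(-4) = -15*(-1/39)*(-4) = (5/13)*(-4) = -20/13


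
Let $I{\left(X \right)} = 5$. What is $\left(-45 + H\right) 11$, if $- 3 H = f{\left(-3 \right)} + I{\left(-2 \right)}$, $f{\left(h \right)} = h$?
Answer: $- \frac{1507}{3} \approx -502.33$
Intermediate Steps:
$H = - \frac{2}{3}$ ($H = - \frac{-3 + 5}{3} = \left(- \frac{1}{3}\right) 2 = - \frac{2}{3} \approx -0.66667$)
$\left(-45 + H\right) 11 = \left(-45 - \frac{2}{3}\right) 11 = \left(- \frac{137}{3}\right) 11 = - \frac{1507}{3}$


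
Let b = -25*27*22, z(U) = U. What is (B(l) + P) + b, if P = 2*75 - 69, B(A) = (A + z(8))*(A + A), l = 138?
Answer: 25527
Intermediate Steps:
B(A) = 2*A*(8 + A) (B(A) = (A + 8)*(A + A) = (8 + A)*(2*A) = 2*A*(8 + A))
b = -14850 (b = -675*22 = -14850)
P = 81 (P = 150 - 69 = 81)
(B(l) + P) + b = (2*138*(8 + 138) + 81) - 14850 = (2*138*146 + 81) - 14850 = (40296 + 81) - 14850 = 40377 - 14850 = 25527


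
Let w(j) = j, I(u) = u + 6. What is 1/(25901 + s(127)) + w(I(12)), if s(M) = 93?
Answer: 467893/25994 ≈ 18.000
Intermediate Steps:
I(u) = 6 + u
1/(25901 + s(127)) + w(I(12)) = 1/(25901 + 93) + (6 + 12) = 1/25994 + 18 = 467893/25994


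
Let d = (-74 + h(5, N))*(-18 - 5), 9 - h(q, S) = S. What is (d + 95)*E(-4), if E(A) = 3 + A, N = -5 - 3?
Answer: -1406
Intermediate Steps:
N = -8
h(q, S) = 9 - S
d = 1311 (d = (-74 + (9 - 1*(-8)))*(-18 - 5) = (-74 + (9 + 8))*(-23) = (-74 + 17)*(-23) = -57*(-23) = 1311)
(d + 95)*E(-4) = (1311 + 95)*(3 - 4) = 1406*(-1) = -1406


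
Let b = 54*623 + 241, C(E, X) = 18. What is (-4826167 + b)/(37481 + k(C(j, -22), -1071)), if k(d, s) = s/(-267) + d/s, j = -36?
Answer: -12688769961/99250894 ≈ -127.85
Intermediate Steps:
b = 33883 (b = 33642 + 241 = 33883)
k(d, s) = -s/267 + d/s (k(d, s) = s*(-1/267) + d/s = -s/267 + d/s)
(-4826167 + b)/(37481 + k(C(j, -22), -1071)) = (-4826167 + 33883)/(37481 + (-1/267*(-1071) + 18/(-1071))) = -4792284/(37481 + (357/89 + 18*(-1/1071))) = -4792284/(37481 + (357/89 - 2/119)) = -4792284/(37481 + 42305/10591) = -4792284/397003576/10591 = -4792284*10591/397003576 = -12688769961/99250894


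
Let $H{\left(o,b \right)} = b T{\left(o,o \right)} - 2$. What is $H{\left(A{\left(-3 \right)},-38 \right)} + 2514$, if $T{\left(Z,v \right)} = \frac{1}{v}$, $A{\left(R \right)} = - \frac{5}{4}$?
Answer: $\frac{12712}{5} \approx 2542.4$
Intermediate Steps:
$A{\left(R \right)} = - \frac{5}{4}$ ($A{\left(R \right)} = \left(-5\right) \frac{1}{4} = - \frac{5}{4}$)
$H{\left(o,b \right)} = -2 + \frac{b}{o}$ ($H{\left(o,b \right)} = \frac{b}{o} - 2 = -2 + \frac{b}{o}$)
$H{\left(A{\left(-3 \right)},-38 \right)} + 2514 = \left(-2 - \frac{38}{- \frac{5}{4}}\right) + 2514 = \left(-2 - - \frac{152}{5}\right) + 2514 = \left(-2 + \frac{152}{5}\right) + 2514 = \frac{142}{5} + 2514 = \frac{12712}{5}$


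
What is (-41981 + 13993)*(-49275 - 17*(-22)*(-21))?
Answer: 1598926452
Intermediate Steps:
(-41981 + 13993)*(-49275 - 17*(-22)*(-21)) = -27988*(-49275 + 374*(-21)) = -27988*(-49275 - 7854) = -27988*(-57129) = 1598926452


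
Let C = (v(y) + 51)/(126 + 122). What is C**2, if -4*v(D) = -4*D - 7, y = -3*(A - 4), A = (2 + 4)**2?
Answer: 29929/984064 ≈ 0.030414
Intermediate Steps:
A = 36 (A = 6**2 = 36)
y = -96 (y = -3*(36 - 4) = -3*32 = -96)
v(D) = 7/4 + D (v(D) = -(-4*D - 7)/4 = -(-7 - 4*D)/4 = 7/4 + D)
C = -173/992 (C = ((7/4 - 96) + 51)/(126 + 122) = (-377/4 + 51)/248 = -173/4*1/248 = -173/992 ≈ -0.17440)
C**2 = (-173/992)**2 = 29929/984064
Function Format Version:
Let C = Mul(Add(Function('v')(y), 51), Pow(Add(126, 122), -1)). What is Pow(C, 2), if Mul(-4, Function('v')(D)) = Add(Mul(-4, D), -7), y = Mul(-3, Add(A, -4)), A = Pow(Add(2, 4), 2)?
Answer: Rational(29929, 984064) ≈ 0.030414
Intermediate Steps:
A = 36 (A = Pow(6, 2) = 36)
y = -96 (y = Mul(-3, Add(36, -4)) = Mul(-3, 32) = -96)
Function('v')(D) = Add(Rational(7, 4), D) (Function('v')(D) = Mul(Rational(-1, 4), Add(Mul(-4, D), -7)) = Mul(Rational(-1, 4), Add(-7, Mul(-4, D))) = Add(Rational(7, 4), D))
C = Rational(-173, 992) (C = Mul(Add(Add(Rational(7, 4), -96), 51), Pow(Add(126, 122), -1)) = Mul(Add(Rational(-377, 4), 51), Pow(248, -1)) = Mul(Rational(-173, 4), Rational(1, 248)) = Rational(-173, 992) ≈ -0.17440)
Pow(C, 2) = Pow(Rational(-173, 992), 2) = Rational(29929, 984064)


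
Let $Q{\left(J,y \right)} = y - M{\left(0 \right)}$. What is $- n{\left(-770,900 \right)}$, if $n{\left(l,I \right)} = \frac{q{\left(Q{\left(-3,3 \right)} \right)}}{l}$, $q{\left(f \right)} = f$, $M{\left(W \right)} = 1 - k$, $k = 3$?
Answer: $\frac{1}{154} \approx 0.0064935$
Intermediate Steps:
$M{\left(W \right)} = -2$ ($M{\left(W \right)} = 1 - 3 = -2$)
$Q{\left(J,y \right)} = 2 + y$ ($Q{\left(J,y \right)} = y - -2 = y + 2 = 2 + y$)
$n{\left(l,I \right)} = \frac{5}{l}$ ($n{\left(l,I \right)} = \frac{2 + 3}{l} = \frac{5}{l}$)
$- n{\left(-770,900 \right)} = - \frac{5}{-770} = - \frac{5 \left(-1\right)}{770} = \left(-1\right) \left(- \frac{1}{154}\right) = \frac{1}{154}$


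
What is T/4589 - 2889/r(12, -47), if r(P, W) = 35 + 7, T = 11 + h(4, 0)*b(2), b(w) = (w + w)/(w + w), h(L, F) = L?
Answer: -4418997/64246 ≈ -68.782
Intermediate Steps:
b(w) = 1 (b(w) = (2*w)/((2*w)) = (2*w)*(1/(2*w)) = 1)
T = 15 (T = 11 + 4*1 = 11 + 4 = 15)
r(P, W) = 42
T/4589 - 2889/r(12, -47) = 15/4589 - 2889/42 = 15*(1/4589) - 2889*1/42 = 15/4589 - 963/14 = -4418997/64246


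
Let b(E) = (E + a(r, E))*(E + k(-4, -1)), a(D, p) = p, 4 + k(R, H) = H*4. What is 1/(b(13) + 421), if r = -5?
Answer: 1/551 ≈ 0.0018149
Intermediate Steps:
k(R, H) = -4 + 4*H (k(R, H) = -4 + H*4 = -4 + 4*H)
b(E) = 2*E*(-8 + E) (b(E) = (E + E)*(E + (-4 + 4*(-1))) = (2*E)*(E + (-4 - 4)) = (2*E)*(E - 8) = (2*E)*(-8 + E) = 2*E*(-8 + E))
1/(b(13) + 421) = 1/(2*13*(-8 + 13) + 421) = 1/(2*13*5 + 421) = 1/(130 + 421) = 1/551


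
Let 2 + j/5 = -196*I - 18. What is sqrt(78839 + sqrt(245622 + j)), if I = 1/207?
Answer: sqrt(375352479 + 69*sqrt(1168907702))/69 ≈ 281.66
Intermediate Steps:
I = 1/207 ≈ 0.0048309
j = -21680/207 (j = -10 + 5*(-196*1/207 - 18) = -10 + 5*(-196/207 - 18) = -10 + 5*(-3922/207) = -10 - 19610/207 = -21680/207 ≈ -104.73)
sqrt(78839 + sqrt(245622 + j)) = sqrt(78839 + sqrt(245622 - 21680/207)) = sqrt(78839 + sqrt(50822074/207)) = sqrt(78839 + sqrt(1168907702)/69)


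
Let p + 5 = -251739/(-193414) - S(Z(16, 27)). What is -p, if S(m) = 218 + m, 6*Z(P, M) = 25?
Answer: 65528212/290121 ≈ 225.86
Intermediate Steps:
Z(P, M) = 25/6 (Z(P, M) = (⅙)*25 = 25/6)
p = -65528212/290121 (p = -5 + (-251739/(-193414) - (218 + 25/6)) = -5 + (-251739*(-1/193414) - 1*1333/6) = -5 + (251739/193414 - 1333/6) = -5 - 64077607/290121 = -65528212/290121 ≈ -225.86)
-p = -1*(-65528212/290121) = 65528212/290121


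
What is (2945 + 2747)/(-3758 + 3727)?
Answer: -5692/31 ≈ -183.61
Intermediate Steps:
(2945 + 2747)/(-3758 + 3727) = 5692/(-31) = 5692*(-1/31) = -5692/31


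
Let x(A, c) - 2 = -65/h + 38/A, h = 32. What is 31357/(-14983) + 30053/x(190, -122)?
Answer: 72044609201/404541 ≈ 1.7809e+5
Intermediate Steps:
x(A, c) = -1/32 + 38/A (x(A, c) = 2 + (-65/32 + 38/A) = -1/32 + 38/A)
31357/(-14983) + 30053/x(190, -122) = 31357/(-14983) + 30053/(((1/32)*(1216 - 1*190)/190)) = 31357*(-1/14983) + 30053/(((1/32)*(1/190)*(1216 - 190))) = -31357/14983 + 30053/(((1/32)*(1/190)*1026)) = -31357/14983 + 30053/(27/160) = -31357/14983 + 30053*(160/27) = -31357/14983 + 4808480/27 = 72044609201/404541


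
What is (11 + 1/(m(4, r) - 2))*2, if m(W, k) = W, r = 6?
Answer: 23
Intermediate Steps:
(11 + 1/(m(4, r) - 2))*2 = (11 + 1/(4 - 2))*2 = (11 + 1/2)*2 = (11 + ½)*2 = (23/2)*2 = 23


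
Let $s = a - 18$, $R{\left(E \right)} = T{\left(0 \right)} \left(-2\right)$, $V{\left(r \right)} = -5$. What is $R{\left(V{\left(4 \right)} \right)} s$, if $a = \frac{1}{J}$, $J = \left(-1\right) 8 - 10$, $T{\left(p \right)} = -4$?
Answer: $- \frac{1300}{9} \approx -144.44$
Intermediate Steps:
$J = -18$ ($J = -8 - 10 = -18$)
$R{\left(E \right)} = 8$ ($R{\left(E \right)} = \left(-4\right) \left(-2\right) = 8$)
$a = - \frac{1}{18}$ ($a = \frac{1}{-18} = - \frac{1}{18} \approx -0.055556$)
$s = - \frac{325}{18}$ ($s = - \frac{1}{18} - 18 = - \frac{325}{18} \approx -18.056$)
$R{\left(V{\left(4 \right)} \right)} s = 8 \left(- \frac{325}{18}\right) = - \frac{1300}{9}$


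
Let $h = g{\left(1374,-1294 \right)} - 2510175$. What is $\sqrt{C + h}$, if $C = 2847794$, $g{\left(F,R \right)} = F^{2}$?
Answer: $\sqrt{2225495} \approx 1491.8$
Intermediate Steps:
$h = -622299$ ($h = 1374^{2} - 2510175 = 1887876 - 2510175 = -622299$)
$\sqrt{C + h} = \sqrt{2847794 - 622299} = \sqrt{2225495}$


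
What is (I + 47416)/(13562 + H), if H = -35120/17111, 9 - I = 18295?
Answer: 249221715/116012131 ≈ 2.1482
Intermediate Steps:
I = -18286 (I = 9 - 1*18295 = 9 - 18295 = -18286)
H = -35120/17111 (H = -35120*1/17111 = -35120/17111 ≈ -2.0525)
(I + 47416)/(13562 + H) = (-18286 + 47416)/(13562 - 35120/17111) = 29130/(232024262/17111) = 29130*(17111/232024262) = 249221715/116012131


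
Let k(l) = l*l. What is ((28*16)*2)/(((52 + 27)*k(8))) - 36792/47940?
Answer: -186284/315605 ≈ -0.59024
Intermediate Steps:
k(l) = l²
((28*16)*2)/(((52 + 27)*k(8))) - 36792/47940 = ((28*16)*2)/(((52 + 27)*8²)) - 36792/47940 = (448*2)/((79*64)) - 36792*1/47940 = 896/5056 - 3066/3995 = 896*(1/5056) - 3066/3995 = 14/79 - 3066/3995 = -186284/315605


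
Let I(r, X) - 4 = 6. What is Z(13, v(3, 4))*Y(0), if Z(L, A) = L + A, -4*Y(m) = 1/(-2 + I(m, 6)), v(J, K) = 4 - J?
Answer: -7/16 ≈ -0.43750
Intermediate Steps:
I(r, X) = 10 (I(r, X) = 4 + 6 = 10)
Y(m) = -1/32 (Y(m) = -1/(4*(-2 + 10)) = -¼/8 = -¼*⅛ = -1/32)
Z(L, A) = A + L
Z(13, v(3, 4))*Y(0) = ((4 - 1*3) + 13)*(-1/32) = ((4 - 3) + 13)*(-1/32) = (1 + 13)*(-1/32) = 14*(-1/32) = -7/16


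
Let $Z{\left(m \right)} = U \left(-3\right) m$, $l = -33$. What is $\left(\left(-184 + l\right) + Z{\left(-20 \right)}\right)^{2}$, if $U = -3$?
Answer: $157609$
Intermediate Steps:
$Z{\left(m \right)} = 9 m$ ($Z{\left(m \right)} = \left(-3\right) \left(-3\right) m = 9 m$)
$\left(\left(-184 + l\right) + Z{\left(-20 \right)}\right)^{2} = \left(\left(-184 - 33\right) + 9 \left(-20\right)\right)^{2} = \left(-217 - 180\right)^{2} = \left(-397\right)^{2} = 157609$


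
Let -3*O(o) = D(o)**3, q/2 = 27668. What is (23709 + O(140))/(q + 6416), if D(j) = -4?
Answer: 71191/185256 ≈ 0.38428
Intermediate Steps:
q = 55336 (q = 2*27668 = 55336)
O(o) = 64/3 (O(o) = -1/3*(-4)**3 = -1/3*(-64) = 64/3)
(23709 + O(140))/(q + 6416) = (23709 + 64/3)/(55336 + 6416) = (71191/3)/61752 = (71191/3)*(1/61752) = 71191/185256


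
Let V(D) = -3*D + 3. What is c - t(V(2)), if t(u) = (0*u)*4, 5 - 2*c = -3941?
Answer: 1973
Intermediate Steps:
V(D) = 3 - 3*D
c = 1973 (c = 5/2 - 1/2*(-3941) = 5/2 + 3941/2 = 1973)
t(u) = 0 (t(u) = 0*4 = 0)
c - t(V(2)) = 1973 - 1*0 = 1973 + 0 = 1973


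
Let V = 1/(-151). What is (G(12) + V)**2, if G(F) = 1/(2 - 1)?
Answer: 22500/22801 ≈ 0.98680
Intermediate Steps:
V = -1/151 ≈ -0.0066225
G(F) = 1 (G(F) = 1/1 = 1)
(G(12) + V)**2 = (1 - 1/151)**2 = (150/151)**2 = 22500/22801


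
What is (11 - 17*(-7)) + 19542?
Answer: 19672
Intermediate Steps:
(11 - 17*(-7)) + 19542 = (11 + 119) + 19542 = 130 + 19542 = 19672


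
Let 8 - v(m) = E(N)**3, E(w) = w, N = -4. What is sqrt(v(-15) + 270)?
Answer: 3*sqrt(38) ≈ 18.493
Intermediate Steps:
v(m) = 72 (v(m) = 8 - 1*(-4)**3 = 8 - 1*(-64) = 8 + 64 = 72)
sqrt(v(-15) + 270) = sqrt(72 + 270) = sqrt(342) = 3*sqrt(38)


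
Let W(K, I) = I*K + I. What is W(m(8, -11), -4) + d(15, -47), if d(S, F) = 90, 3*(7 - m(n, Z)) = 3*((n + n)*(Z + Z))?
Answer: -1350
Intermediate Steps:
m(n, Z) = 7 - 4*Z*n (m(n, Z) = 7 - (n + n)*(Z + Z) = 7 - 2*n*2*Z = 7 - 4*Z*n)
W(K, I) = I + I*K
W(m(8, -11), -4) + d(15, -47) = -4*(1 + (7 - 4*(-11)*8)) + 90 = -4*(1 + (7 + 352)) + 90 = -4*(1 + 359) + 90 = -4*360 + 90 = -1440 + 90 = -1350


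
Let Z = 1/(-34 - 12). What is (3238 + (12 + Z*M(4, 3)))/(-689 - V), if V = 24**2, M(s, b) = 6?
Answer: -74747/29095 ≈ -2.5691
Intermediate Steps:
V = 576
Z = -1/46 (Z = 1/(-46) = -1/46 ≈ -0.021739)
(3238 + (12 + Z*M(4, 3)))/(-689 - V) = (3238 + (12 - 1/46*6))/(-689 - 1*576) = (3238 + (12 - 3/23))/(-689 - 576) = (3238 + 273/23)/(-1265) = (74747/23)*(-1/1265) = -74747/29095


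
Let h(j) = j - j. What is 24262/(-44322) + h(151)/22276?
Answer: -12131/22161 ≈ -0.54740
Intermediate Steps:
h(j) = 0
24262/(-44322) + h(151)/22276 = 24262/(-44322) + 0/22276 = 24262*(-1/44322) + 0*(1/22276) = -12131/22161 + 0 = -12131/22161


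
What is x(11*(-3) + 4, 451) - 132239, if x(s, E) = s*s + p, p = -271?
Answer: -131669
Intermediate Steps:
x(s, E) = -271 + s² (x(s, E) = s*s - 271 = s² - 271 = -271 + s²)
x(11*(-3) + 4, 451) - 132239 = (-271 + (11*(-3) + 4)²) - 132239 = (-271 + (-33 + 4)²) - 132239 = (-271 + (-29)²) - 132239 = (-271 + 841) - 132239 = 570 - 132239 = -131669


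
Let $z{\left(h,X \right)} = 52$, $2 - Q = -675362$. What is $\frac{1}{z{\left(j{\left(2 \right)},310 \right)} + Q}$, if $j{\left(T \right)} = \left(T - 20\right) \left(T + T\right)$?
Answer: $\frac{1}{675416} \approx 1.4806 \cdot 10^{-6}$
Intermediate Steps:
$Q = 675364$ ($Q = 2 - -675362 = 2 + 675362 = 675364$)
$j{\left(T \right)} = 2 T \left(-20 + T\right)$ ($j{\left(T \right)} = \left(-20 + T\right) 2 T = 2 T \left(-20 + T\right)$)
$\frac{1}{z{\left(j{\left(2 \right)},310 \right)} + Q} = \frac{1}{52 + 675364} = \frac{1}{675416}$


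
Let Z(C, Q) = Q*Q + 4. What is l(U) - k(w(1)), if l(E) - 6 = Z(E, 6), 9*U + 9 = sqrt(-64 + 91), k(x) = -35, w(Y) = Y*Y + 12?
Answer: 81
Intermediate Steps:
w(Y) = 12 + Y**2 (w(Y) = Y**2 + 12 = 12 + Y**2)
Z(C, Q) = 4 + Q**2 (Z(C, Q) = Q**2 + 4 = 4 + Q**2)
U = -1 + sqrt(3)/3 (U = -1 + sqrt(-64 + 91)/9 = -1 + sqrt(27)/9 = -1 + (3*sqrt(3))/9 = -1 + sqrt(3)/3 ≈ -0.42265)
l(E) = 46 (l(E) = 6 + (4 + 6**2) = 6 + (4 + 36) = 6 + 40 = 46)
l(U) - k(w(1)) = 46 - 1*(-35) = 46 + 35 = 81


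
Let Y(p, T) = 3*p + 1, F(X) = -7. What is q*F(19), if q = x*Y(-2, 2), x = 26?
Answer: 910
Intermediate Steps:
Y(p, T) = 1 + 3*p
q = -130 (q = 26*(1 + 3*(-2)) = 26*(1 - 6) = 26*(-5) = -130)
q*F(19) = -130*(-7) = 910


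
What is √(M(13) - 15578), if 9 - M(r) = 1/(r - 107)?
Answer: I*√137567590/94 ≈ 124.78*I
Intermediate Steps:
M(r) = 9 - 1/(-107 + r) (M(r) = 9 - 1/(r - 107) = 9 - 1/(-107 + r))
√(M(13) - 15578) = √((-964 + 9*13)/(-107 + 13) - 15578) = √((-964 + 117)/(-94) - 15578) = √(-1/94*(-847) - 15578) = √(847/94 - 15578) = √(-1463485/94) = I*√137567590/94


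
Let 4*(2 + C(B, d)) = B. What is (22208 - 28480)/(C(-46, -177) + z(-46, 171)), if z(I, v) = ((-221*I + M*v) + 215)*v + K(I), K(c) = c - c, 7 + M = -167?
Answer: 12544/6625593 ≈ 0.0018933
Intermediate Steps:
M = -174 (M = -7 - 167 = -174)
C(B, d) = -2 + B/4
K(c) = 0
z(I, v) = v*(215 - 221*I - 174*v) (z(I, v) = ((-221*I - 174*v) + 215)*v + 0 = (215 - 221*I - 174*v)*v + 0 = v*(215 - 221*I - 174*v) + 0 = v*(215 - 221*I - 174*v))
(22208 - 28480)/(C(-46, -177) + z(-46, 171)) = (22208 - 28480)/((-2 + (1/4)*(-46)) + 171*(215 - 221*(-46) - 174*171)) = -6272/((-2 - 23/2) + 171*(215 + 10166 - 29754)) = -6272/(-27/2 + 171*(-19373)) = -6272/(-27/2 - 3312783) = -6272/(-6625593/2) = -6272*(-2/6625593) = 12544/6625593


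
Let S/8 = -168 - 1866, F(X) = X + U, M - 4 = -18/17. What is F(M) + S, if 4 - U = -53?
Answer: -275605/17 ≈ -16212.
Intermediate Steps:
M = 50/17 (M = 4 - 18/17 = 50/17 ≈ 2.9412)
U = 57 (U = 4 - 1*(-53) = 4 + 53 = 57)
F(X) = 57 + X (F(X) = X + 57 = 57 + X)
S = -16272 (S = 8*(-168 - 1866) = 8*(-2034) = -16272)
F(M) + S = (57 + 50/17) - 16272 = 1019/17 - 16272 = -275605/17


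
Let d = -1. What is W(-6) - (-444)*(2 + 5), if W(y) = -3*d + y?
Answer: 3105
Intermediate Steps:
W(y) = 3 + y (W(y) = -3*(-1) + y = 3 + y)
W(-6) - (-444)*(2 + 5) = (3 - 6) - (-444)*(2 + 5) = -3 - (-444)*7 = -3 - 111*(-28) = -3 + 3108 = 3105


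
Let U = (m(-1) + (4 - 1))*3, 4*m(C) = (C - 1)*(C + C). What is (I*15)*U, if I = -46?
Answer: -8280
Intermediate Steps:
m(C) = C*(-1 + C)/2 (m(C) = ((C - 1)*(C + C))/4 = ((-1 + C)*(2*C))/4 = (2*C*(-1 + C))/4 = C*(-1 + C)/2)
U = 12 (U = ((1/2)*(-1)*(-1 - 1) + (4 - 1))*3 = ((1/2)*(-1)*(-2) + 3)*3 = (1 + 3)*3 = 4*3 = 12)
(I*15)*U = -46*15*12 = -690*12 = -8280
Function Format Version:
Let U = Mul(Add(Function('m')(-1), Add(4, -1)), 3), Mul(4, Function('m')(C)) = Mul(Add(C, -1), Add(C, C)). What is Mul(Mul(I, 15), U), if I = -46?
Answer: -8280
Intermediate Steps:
Function('m')(C) = Mul(Rational(1, 2), C, Add(-1, C)) (Function('m')(C) = Mul(Rational(1, 4), Mul(Add(C, -1), Add(C, C))) = Mul(Rational(1, 4), Mul(Add(-1, C), Mul(2, C))) = Mul(Rational(1, 4), Mul(2, C, Add(-1, C))) = Mul(Rational(1, 2), C, Add(-1, C)))
U = 12 (U = Mul(Add(Mul(Rational(1, 2), -1, Add(-1, -1)), Add(4, -1)), 3) = Mul(Add(Mul(Rational(1, 2), -1, -2), 3), 3) = Mul(Add(1, 3), 3) = Mul(4, 3) = 12)
Mul(Mul(I, 15), U) = Mul(Mul(-46, 15), 12) = Mul(-690, 12) = -8280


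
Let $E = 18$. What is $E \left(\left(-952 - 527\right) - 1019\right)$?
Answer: $-44964$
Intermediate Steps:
$E \left(\left(-952 - 527\right) - 1019\right) = 18 \left(\left(-952 - 527\right) - 1019\right) = 18 \left(-1479 - 1019\right) = 18 \left(-2498\right) = -44964$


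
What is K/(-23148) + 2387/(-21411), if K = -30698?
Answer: 33445589/27534546 ≈ 1.2147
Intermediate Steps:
K/(-23148) + 2387/(-21411) = -30698/(-23148) + 2387/(-21411) = -30698*(-1/23148) + 2387*(-1/21411) = 15349/11574 - 2387/21411 = 33445589/27534546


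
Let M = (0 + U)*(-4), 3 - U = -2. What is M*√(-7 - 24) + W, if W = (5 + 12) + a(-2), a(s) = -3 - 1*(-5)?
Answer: 19 - 20*I*√31 ≈ 19.0 - 111.36*I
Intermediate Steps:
U = 5 (U = 3 - 1*(-2) = 3 + 2 = 5)
M = -20 (M = (0 + 5)*(-4) = 5*(-4) = -20)
a(s) = 2 (a(s) = -3 + 5 = 2)
W = 19 (W = (5 + 12) + 2 = 17 + 2 = 19)
M*√(-7 - 24) + W = -20*√(-7 - 24) + 19 = -20*I*√31 + 19 = 19 - 20*I*√31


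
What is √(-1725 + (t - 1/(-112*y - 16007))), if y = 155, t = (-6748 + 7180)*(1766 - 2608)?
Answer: I*√406897355738774/33367 ≈ 604.54*I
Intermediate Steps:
t = -363744 (t = 432*(-842) = -363744)
√(-1725 + (t - 1/(-112*y - 16007))) = √(-1725 + (-363744 - 1/(-112*155 - 16007))) = √(-1725 + (-363744 - 1/(-17360 - 16007))) = √(-1725 + (-363744 - 1/(-33367))) = √(-1725 + (-363744 - 1*(-1/33367))) = √(-1725 + (-363744 + 1/33367)) = √(-1725 - 12137046047/33367) = √(-12194604122/33367) = I*√406897355738774/33367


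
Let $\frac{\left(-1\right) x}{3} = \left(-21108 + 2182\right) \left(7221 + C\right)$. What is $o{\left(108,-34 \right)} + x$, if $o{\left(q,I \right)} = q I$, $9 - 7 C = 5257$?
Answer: $\frac{2571960918}{7} \approx 3.6742 \cdot 10^{8}$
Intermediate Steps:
$C = - \frac{5248}{7}$ ($C = \frac{9}{7} - 751 = - \frac{5248}{7} \approx -749.71$)
$o{\left(q,I \right)} = I q$
$x = \frac{2571986622}{7}$ ($x = - 3 \left(-21108 + 2182\right) \left(7221 - \frac{5248}{7}\right) = - 3 \left(\left(-18926\right) \frac{45299}{7}\right) = \left(-3\right) \left(- \frac{857328874}{7}\right) = \frac{2571986622}{7} \approx 3.6743 \cdot 10^{8}$)
$o{\left(108,-34 \right)} + x = \left(-34\right) 108 + \frac{2571986622}{7} = -3672 + \frac{2571986622}{7} = \frac{2571960918}{7}$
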